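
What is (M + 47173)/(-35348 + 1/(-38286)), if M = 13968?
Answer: -2340844326/1353333529 ≈ -1.7297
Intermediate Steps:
(M + 47173)/(-35348 + 1/(-38286)) = (13968 + 47173)/(-35348 + 1/(-38286)) = 61141/(-35348 - 1/38286) = 61141/(-1353333529/38286) = 61141*(-38286/1353333529) = -2340844326/1353333529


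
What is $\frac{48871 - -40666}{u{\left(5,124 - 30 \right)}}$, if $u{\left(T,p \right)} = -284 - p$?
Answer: $- \frac{12791}{54} \approx -236.87$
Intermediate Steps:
$\frac{48871 - -40666}{u{\left(5,124 - 30 \right)}} = \frac{48871 - -40666}{-284 - \left(124 - 30\right)} = \frac{48871 + 40666}{-284 - 94} = \frac{89537}{-284 - 94} = \frac{89537}{-378} = 89537 \left(- \frac{1}{378}\right) = - \frac{12791}{54}$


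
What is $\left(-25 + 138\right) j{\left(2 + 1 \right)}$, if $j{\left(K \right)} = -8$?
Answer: $-904$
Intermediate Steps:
$\left(-25 + 138\right) j{\left(2 + 1 \right)} = \left(-25 + 138\right) \left(-8\right) = 113 \left(-8\right) = -904$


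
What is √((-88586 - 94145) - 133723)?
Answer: I*√316454 ≈ 562.54*I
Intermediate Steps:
√((-88586 - 94145) - 133723) = √(-182731 - 133723) = √(-316454) = I*√316454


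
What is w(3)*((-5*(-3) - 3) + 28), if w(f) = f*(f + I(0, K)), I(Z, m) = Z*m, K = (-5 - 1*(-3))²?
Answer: 360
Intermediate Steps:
K = 4 (K = (-5 + 3)² = (-2)² = 4)
w(f) = f² (w(f) = f*(f + 0*4) = f*(f + 0) = f*f = f²)
w(3)*((-5*(-3) - 3) + 28) = 3²*((-5*(-3) - 3) + 28) = 9*((15 - 3) + 28) = 9*(12 + 28) = 9*40 = 360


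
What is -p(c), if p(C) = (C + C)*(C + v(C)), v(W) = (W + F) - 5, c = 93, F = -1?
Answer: -33480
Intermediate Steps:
v(W) = -6 + W (v(W) = (W - 1) - 5 = (-1 + W) - 5 = -6 + W)
p(C) = 2*C*(-6 + 2*C) (p(C) = (C + C)*(C + (-6 + C)) = (2*C)*(-6 + 2*C) = 2*C*(-6 + 2*C))
-p(c) = -4*93*(-3 + 93) = -4*93*90 = -1*33480 = -33480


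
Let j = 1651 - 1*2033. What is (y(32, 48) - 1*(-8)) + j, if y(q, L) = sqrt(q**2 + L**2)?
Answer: -374 + 16*sqrt(13) ≈ -316.31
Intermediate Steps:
y(q, L) = sqrt(L**2 + q**2)
j = -382 (j = 1651 - 2033 = -382)
(y(32, 48) - 1*(-8)) + j = (sqrt(48**2 + 32**2) - 1*(-8)) - 382 = (sqrt(2304 + 1024) + 8) - 382 = (sqrt(3328) + 8) - 382 = (16*sqrt(13) + 8) - 382 = (8 + 16*sqrt(13)) - 382 = -374 + 16*sqrt(13)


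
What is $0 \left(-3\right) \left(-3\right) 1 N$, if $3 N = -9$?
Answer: $0$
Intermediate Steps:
$N = -3$ ($N = \frac{1}{3} \left(-9\right) = -3$)
$0 \left(-3\right) \left(-3\right) 1 N = 0 \left(-3\right) \left(-3\right) 1 \left(-3\right) = 0 \cdot 9 \cdot 1 \left(-3\right) = 0 \cdot 9 \left(-3\right) = 0 \left(-3\right) = 0$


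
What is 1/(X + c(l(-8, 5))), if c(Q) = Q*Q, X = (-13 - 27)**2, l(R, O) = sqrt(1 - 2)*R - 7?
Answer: 1585/2524769 - 112*I/2524769 ≈ 0.00062778 - 4.436e-5*I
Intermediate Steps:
l(R, O) = -7 + I*R (l(R, O) = sqrt(-1)*R - 7 = I*R - 7 = -7 + I*R)
X = 1600 (X = (-40)**2 = 1600)
c(Q) = Q**2
1/(X + c(l(-8, 5))) = 1/(1600 + (-7 + I*(-8))**2) = 1/(1600 + (-7 - 8*I)**2)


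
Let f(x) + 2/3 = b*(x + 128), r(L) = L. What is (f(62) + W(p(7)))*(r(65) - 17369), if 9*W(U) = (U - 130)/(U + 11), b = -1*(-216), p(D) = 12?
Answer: -48999298432/69 ≈ -7.1013e+8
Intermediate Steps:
b = 216
f(x) = 82942/3 + 216*x (f(x) = -⅔ + 216*(x + 128) = -⅔ + 216*(128 + x) = -⅔ + (27648 + 216*x) = 82942/3 + 216*x)
W(U) = (-130 + U)/(9*(11 + U)) (W(U) = ((U - 130)/(U + 11))/9 = ((-130 + U)/(11 + U))/9 = (-130 + U)/(9*(11 + U)))
(f(62) + W(p(7)))*(r(65) - 17369) = ((82942/3 + 216*62) + (-130 + 12)/(9*(11 + 12)))*(65 - 17369) = ((82942/3 + 13392) + (⅑)*(-118)/23)*(-17304) = (123118/3 + (⅑)*(1/23)*(-118))*(-17304) = (123118/3 - 118/207)*(-17304) = (8495024/207)*(-17304) = -48999298432/69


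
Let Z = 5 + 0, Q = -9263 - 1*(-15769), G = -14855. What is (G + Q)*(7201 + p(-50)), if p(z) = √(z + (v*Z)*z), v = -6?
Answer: -60121149 - 41745*√58 ≈ -6.0439e+7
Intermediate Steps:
Q = 6506 (Q = -9263 + 15769 = 6506)
Z = 5
p(z) = √29*√(-z) (p(z) = √(z + (-6*5)*z) = √(z - 30*z) = √(-29*z) = √29*√(-z))
(G + Q)*(7201 + p(-50)) = (-14855 + 6506)*(7201 + √29*√(-1*(-50))) = -8349*(7201 + √29*√50) = -8349*(7201 + √29*(5*√2)) = -8349*(7201 + 5*√58) = -60121149 - 41745*√58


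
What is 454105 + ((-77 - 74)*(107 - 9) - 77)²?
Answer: 221719730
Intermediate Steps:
454105 + ((-77 - 74)*(107 - 9) - 77)² = 454105 + (-151*98 - 77)² = 454105 + (-14798 - 77)² = 454105 + (-14875)² = 454105 + 221265625 = 221719730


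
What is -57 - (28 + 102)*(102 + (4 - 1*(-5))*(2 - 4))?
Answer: -10977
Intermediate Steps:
-57 - (28 + 102)*(102 + (4 - 1*(-5))*(2 - 4)) = -57 - 130*(102 + (4 + 5)*(-2)) = -57 - 130*(102 + 9*(-2)) = -57 - 130*(102 - 18) = -57 - 130*84 = -57 - 1*10920 = -57 - 10920 = -10977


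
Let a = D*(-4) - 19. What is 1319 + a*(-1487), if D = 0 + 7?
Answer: 71208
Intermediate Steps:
D = 7
a = -47 (a = 7*(-4) - 19 = -28 - 19 = -47)
1319 + a*(-1487) = 1319 - 47*(-1487) = 1319 + 69889 = 71208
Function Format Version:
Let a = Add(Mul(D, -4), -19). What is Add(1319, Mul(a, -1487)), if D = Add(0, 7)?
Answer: 71208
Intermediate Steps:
D = 7
a = -47 (a = Add(Mul(7, -4), -19) = Add(-28, -19) = -47)
Add(1319, Mul(a, -1487)) = Add(1319, Mul(-47, -1487)) = Add(1319, 69889) = 71208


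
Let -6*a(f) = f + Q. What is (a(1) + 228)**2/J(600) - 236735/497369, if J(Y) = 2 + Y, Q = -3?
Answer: 232095338795/2694745242 ≈ 86.129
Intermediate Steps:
a(f) = 1/2 - f/6 (a(f) = -(f - 3)/6 = -(-3 + f)/6 = 1/2 - f/6)
(a(1) + 228)**2/J(600) - 236735/497369 = ((1/2 - 1/6*1) + 228)**2/(2 + 600) - 236735/497369 = ((1/2 - 1/6) + 228)**2/602 - 236735*1/497369 = (1/3 + 228)**2*(1/602) - 236735/497369 = (685/3)**2*(1/602) - 236735/497369 = (469225/9)*(1/602) - 236735/497369 = 469225/5418 - 236735/497369 = 232095338795/2694745242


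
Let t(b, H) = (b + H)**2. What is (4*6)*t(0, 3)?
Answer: 216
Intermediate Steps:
t(b, H) = (H + b)**2
(4*6)*t(0, 3) = (4*6)*(3 + 0)**2 = 24*3**2 = 24*9 = 216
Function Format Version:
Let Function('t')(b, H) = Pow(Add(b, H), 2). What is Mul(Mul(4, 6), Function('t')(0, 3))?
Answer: 216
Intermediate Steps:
Function('t')(b, H) = Pow(Add(H, b), 2)
Mul(Mul(4, 6), Function('t')(0, 3)) = Mul(Mul(4, 6), Pow(Add(3, 0), 2)) = Mul(24, Pow(3, 2)) = Mul(24, 9) = 216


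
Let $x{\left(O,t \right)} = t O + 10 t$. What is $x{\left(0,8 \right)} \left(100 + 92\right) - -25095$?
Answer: $40455$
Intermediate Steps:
$x{\left(O,t \right)} = 10 t + O t$ ($x{\left(O,t \right)} = O t + 10 t = 10 t + O t$)
$x{\left(0,8 \right)} \left(100 + 92\right) - -25095 = 8 \left(10 + 0\right) \left(100 + 92\right) - -25095 = 8 \cdot 10 \cdot 192 + 25095 = 80 \cdot 192 + 25095 = 15360 + 25095 = 40455$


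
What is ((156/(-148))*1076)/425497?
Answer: -41964/15743389 ≈ -0.0026655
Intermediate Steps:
((156/(-148))*1076)/425497 = ((156*(-1/148))*1076)*(1/425497) = -39/37*1076*(1/425497) = -41964/37*1/425497 = -41964/15743389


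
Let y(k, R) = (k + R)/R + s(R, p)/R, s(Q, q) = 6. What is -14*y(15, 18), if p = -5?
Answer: -91/3 ≈ -30.333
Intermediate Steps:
y(k, R) = 6/R + (R + k)/R (y(k, R) = (k + R)/R + 6/R = (R + k)/R + 6/R = 6/R + (R + k)/R)
-14*y(15, 18) = -14*(6 + 18 + 15)/18 = -7*39/9 = -14*13/6 = -91/3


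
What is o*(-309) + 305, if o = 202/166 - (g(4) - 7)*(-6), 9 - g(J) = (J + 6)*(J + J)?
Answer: 11996902/83 ≈ 1.4454e+5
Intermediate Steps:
g(J) = 9 - 2*J*(6 + J) (g(J) = 9 - (J + 6)*(J + J) = 9 - (6 + J)*2*J = 9 - 2*J*(6 + J))
o = -38743/83 (o = 202/166 - ((9 - 12*4 - 2*4²) - 7)*(-6) = 202*(1/166) - ((9 - 48 - 2*16) - 7)*(-6) = 101/83 - ((9 - 48 - 32) - 7)*(-6) = 101/83 - (-71 - 7)*(-6) = 101/83 - (-78)*(-6) = 101/83 - 1*468 = 101/83 - 468 = -38743/83 ≈ -466.78)
o*(-309) + 305 = -38743/83*(-309) + 305 = 11971587/83 + 305 = 11996902/83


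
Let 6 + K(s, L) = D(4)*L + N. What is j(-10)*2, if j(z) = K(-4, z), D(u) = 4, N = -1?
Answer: -94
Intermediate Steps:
K(s, L) = -7 + 4*L (K(s, L) = -6 + (4*L - 1) = -6 + (-1 + 4*L) = -7 + 4*L)
j(z) = -7 + 4*z
j(-10)*2 = (-7 + 4*(-10))*2 = (-7 - 40)*2 = -47*2 = -94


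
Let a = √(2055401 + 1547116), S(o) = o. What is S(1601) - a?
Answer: 1601 - √3602517 ≈ -297.03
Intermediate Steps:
a = √3602517 ≈ 1898.0
S(1601) - a = 1601 - √3602517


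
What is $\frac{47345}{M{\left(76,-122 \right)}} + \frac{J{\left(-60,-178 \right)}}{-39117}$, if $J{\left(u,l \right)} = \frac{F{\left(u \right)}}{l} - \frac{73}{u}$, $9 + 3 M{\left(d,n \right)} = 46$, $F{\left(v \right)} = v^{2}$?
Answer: $\frac{29668953482911}{7728736860} \approx 3838.8$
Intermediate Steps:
$M{\left(d,n \right)} = \frac{37}{3}$ ($M{\left(d,n \right)} = -3 + \frac{1}{3} \cdot 46 = -3 + \frac{46}{3} = \frac{37}{3}$)
$J{\left(u,l \right)} = - \frac{73}{u} + \frac{u^{2}}{l}$ ($J{\left(u,l \right)} = \frac{u^{2}}{l} - \frac{73}{u} = - \frac{73}{u} + \frac{u^{2}}{l}$)
$\frac{47345}{M{\left(76,-122 \right)}} + \frac{J{\left(-60,-178 \right)}}{-39117} = \frac{47345}{\frac{37}{3}} + \frac{- \frac{73}{-60} + \frac{\left(-60\right)^{2}}{-178}}{-39117} = 47345 \cdot \frac{3}{37} + \left(\left(-73\right) \left(- \frac{1}{60}\right) - \frac{1800}{89}\right) \left(- \frac{1}{39117}\right) = \frac{142035}{37} + \left(\frac{73}{60} - \frac{1800}{89}\right) \left(- \frac{1}{39117}\right) = \frac{142035}{37} - - \frac{101503}{208884780} = \frac{142035}{37} + \frac{101503}{208884780} = \frac{29668953482911}{7728736860}$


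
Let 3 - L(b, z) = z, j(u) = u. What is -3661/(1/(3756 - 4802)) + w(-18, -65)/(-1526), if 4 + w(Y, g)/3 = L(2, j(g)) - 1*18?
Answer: 2921836709/763 ≈ 3.8294e+6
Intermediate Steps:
L(b, z) = 3 - z
w(Y, g) = -57 - 3*g (w(Y, g) = -12 + 3*((3 - g) - 1*18) = -12 + 3*((3 - g) - 18) = -12 + 3*(-15 - g) = -12 + (-45 - 3*g) = -57 - 3*g)
-3661/(1/(3756 - 4802)) + w(-18, -65)/(-1526) = -3661/(1/(3756 - 4802)) + (-57 - 3*(-65))/(-1526) = -3661/(1/(-1046)) + (-57 + 195)*(-1/1526) = -3661/(-1/1046) + 138*(-1/1526) = -3661*(-1046) - 69/763 = 3829406 - 69/763 = 2921836709/763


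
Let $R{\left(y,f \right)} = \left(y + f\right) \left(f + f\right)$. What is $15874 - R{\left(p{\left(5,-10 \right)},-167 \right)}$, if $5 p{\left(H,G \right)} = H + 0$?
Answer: $-39570$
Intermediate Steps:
$p{\left(H,G \right)} = \frac{H}{5}$ ($p{\left(H,G \right)} = \frac{H + 0}{5} = \frac{H}{5}$)
$R{\left(y,f \right)} = 2 f \left(f + y\right)$ ($R{\left(y,f \right)} = \left(f + y\right) 2 f = 2 f \left(f + y\right)$)
$15874 - R{\left(p{\left(5,-10 \right)},-167 \right)} = 15874 - 2 \left(-167\right) \left(-167 + \frac{1}{5} \cdot 5\right) = 15874 - 2 \left(-167\right) \left(-167 + 1\right) = 15874 - 2 \left(-167\right) \left(-166\right) = 15874 - 55444 = -39570$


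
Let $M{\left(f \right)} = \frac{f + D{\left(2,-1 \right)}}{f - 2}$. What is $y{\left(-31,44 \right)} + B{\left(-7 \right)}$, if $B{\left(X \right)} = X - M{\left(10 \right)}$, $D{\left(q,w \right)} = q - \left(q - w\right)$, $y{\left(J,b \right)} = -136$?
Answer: $- \frac{1153}{8} \approx -144.13$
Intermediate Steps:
$D{\left(q,w \right)} = w$ ($D{\left(q,w \right)} = q - \left(q - w\right) = w$)
$M{\left(f \right)} = \frac{-1 + f}{-2 + f}$ ($M{\left(f \right)} = \frac{f - 1}{f - 2} = \frac{-1 + f}{-2 + f}$)
$B{\left(X \right)} = - \frac{9}{8} + X$ ($B{\left(X \right)} = X - \frac{-1 + 10}{-2 + 10} = X - \frac{1}{8} \cdot 9 = X - \frac{9}{8} = - \frac{9}{8} + X$)
$y{\left(-31,44 \right)} + B{\left(-7 \right)} = -136 - \frac{65}{8} = - \frac{1153}{8}$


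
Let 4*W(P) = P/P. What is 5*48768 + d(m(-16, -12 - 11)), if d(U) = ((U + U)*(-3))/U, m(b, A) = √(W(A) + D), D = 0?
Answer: 243834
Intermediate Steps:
W(P) = ¼ (W(P) = (P/P)/4 = (¼)*1 = ¼)
m(b, A) = ½ (m(b, A) = √(¼ + 0) = √(¼) = ½)
d(U) = -6 (d(U) = ((2*U)*(-3))/U = (-6*U)/U = -6)
5*48768 + d(m(-16, -12 - 11)) = 5*48768 - 6 = 243840 - 6 = 243834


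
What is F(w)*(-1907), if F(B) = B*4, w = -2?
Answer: 15256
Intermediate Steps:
F(B) = 4*B
F(w)*(-1907) = (4*(-2))*(-1907) = -8*(-1907) = 15256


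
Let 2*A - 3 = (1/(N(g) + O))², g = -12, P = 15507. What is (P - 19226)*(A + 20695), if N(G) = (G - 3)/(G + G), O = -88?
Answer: -75215515214783/977202 ≈ -7.6970e+7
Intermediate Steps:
N(G) = (-3 + G)/(2*G) (N(G) = (-3 + G)/((2*G)) = (-3 + G)*(1/(2*G)) = (-3 + G)/(2*G))
A = 1465867/977202 (A = 3/2 + (1/((½)*(-3 - 12)/(-12) - 88))²/2 = 3/2 + (1/((½)*(-1/12)*(-15) - 88))²/2 = 3/2 + (1/(5/8 - 88))²/2 = 3/2 + (1/(-699/8))²/2 = 3/2 + (-8/699)²/2 = 3/2 + (½)*(64/488601) = 3/2 + 32/488601 = 1465867/977202 ≈ 1.5001)
(P - 19226)*(A + 20695) = (15507 - 19226)*(1465867/977202 + 20695) = -3719*20224661257/977202 = -75215515214783/977202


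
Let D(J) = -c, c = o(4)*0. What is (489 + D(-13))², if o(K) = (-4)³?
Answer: 239121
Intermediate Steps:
o(K) = -64
c = 0 (c = -64*0 = 0)
D(J) = 0 (D(J) = -1*0 = 0)
(489 + D(-13))² = (489 + 0)² = 489² = 239121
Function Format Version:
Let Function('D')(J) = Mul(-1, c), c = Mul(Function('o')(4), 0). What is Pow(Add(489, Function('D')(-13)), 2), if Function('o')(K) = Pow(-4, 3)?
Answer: 239121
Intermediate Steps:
Function('o')(K) = -64
c = 0 (c = Mul(-64, 0) = 0)
Function('D')(J) = 0 (Function('D')(J) = Mul(-1, 0) = 0)
Pow(Add(489, Function('D')(-13)), 2) = Pow(Add(489, 0), 2) = Pow(489, 2) = 239121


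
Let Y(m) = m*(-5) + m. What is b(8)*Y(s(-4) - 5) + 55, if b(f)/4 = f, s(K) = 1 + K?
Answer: 1079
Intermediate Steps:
b(f) = 4*f
Y(m) = -4*m (Y(m) = -5*m + m = -4*m)
b(8)*Y(s(-4) - 5) + 55 = (4*8)*(-4*((1 - 4) - 5)) + 55 = 32*(-4*(-3 - 5)) + 55 = 32*(-4*(-8)) + 55 = 32*32 + 55 = 1024 + 55 = 1079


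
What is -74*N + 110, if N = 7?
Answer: -408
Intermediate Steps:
-74*N + 110 = -74*7 + 110 = -518 + 110 = -408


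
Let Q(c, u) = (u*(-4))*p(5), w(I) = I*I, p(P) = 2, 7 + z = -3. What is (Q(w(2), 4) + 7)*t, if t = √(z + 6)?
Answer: -50*I ≈ -50.0*I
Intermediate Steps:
z = -10 (z = -7 - 3 = -10)
t = 2*I (t = √(-10 + 6) = √(-4) = 2*I ≈ 2.0*I)
w(I) = I²
Q(c, u) = -8*u (Q(c, u) = (u*(-4))*2 = -4*u*2 = -8*u)
(Q(w(2), 4) + 7)*t = (-8*4 + 7)*(2*I) = (-32 + 7)*(2*I) = -50*I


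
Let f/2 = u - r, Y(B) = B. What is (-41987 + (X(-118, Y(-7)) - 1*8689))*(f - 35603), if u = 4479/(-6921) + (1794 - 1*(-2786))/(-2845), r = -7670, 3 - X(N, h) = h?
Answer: 1347959865193942/1312683 ≈ 1.0269e+9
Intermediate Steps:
X(N, h) = 3 - h
u = -2962729/1312683 (u = 4479*(-1/6921) + (1794 + 2786)*(-1/2845) = -1493/2307 + 4580*(-1/2845) = -1493/2307 - 916/569 = -2962729/1312683 ≈ -2.2570)
f = 20130631762/1312683 (f = 2*(-2962729/1312683 - 1*(-7670)) = 2*(-2962729/1312683 + 7670) = 2*(10065315881/1312683) = 20130631762/1312683 ≈ 15335.)
(-41987 + (X(-118, Y(-7)) - 1*8689))*(f - 35603) = (-41987 + ((3 - 1*(-7)) - 1*8689))*(20130631762/1312683 - 35603) = (-41987 + ((3 + 7) - 8689))*(-26604821087/1312683) = (-41987 + (10 - 8689))*(-26604821087/1312683) = (-41987 - 8679)*(-26604821087/1312683) = -50666*(-26604821087/1312683) = 1347959865193942/1312683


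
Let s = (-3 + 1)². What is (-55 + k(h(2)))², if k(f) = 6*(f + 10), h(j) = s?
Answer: 841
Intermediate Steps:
s = 4 (s = (-2)² = 4)
h(j) = 4
k(f) = 60 + 6*f (k(f) = 6*(10 + f) = 60 + 6*f)
(-55 + k(h(2)))² = (-55 + (60 + 6*4))² = (-55 + (60 + 24))² = (-55 + 84)² = 29² = 841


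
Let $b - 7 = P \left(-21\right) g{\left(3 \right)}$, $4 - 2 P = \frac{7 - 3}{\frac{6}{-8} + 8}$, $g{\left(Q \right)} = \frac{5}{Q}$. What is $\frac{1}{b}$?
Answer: $- \frac{29}{1547} \approx -0.018746$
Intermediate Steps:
$P = \frac{50}{29}$ ($P = 2 - \frac{\left(7 - 3\right) \frac{1}{\frac{6}{-8} + 8}}{2} = 2 - \frac{4 \frac{1}{6 \left(- \frac{1}{8}\right) + 8}}{2} = 2 - \frac{4 \frac{1}{- \frac{3}{4} + 8}}{2} = 2 - \frac{4 \frac{1}{\frac{29}{4}}}{2} = 2 - \frac{4 \cdot \frac{4}{29}}{2} = 2 - \frac{8}{29} = \frac{50}{29} \approx 1.7241$)
$b = - \frac{1547}{29}$ ($b = 7 + \frac{50}{29} \left(-21\right) \frac{5}{3} = 7 - \frac{1050 \cdot 5 \cdot \frac{1}{3}}{29} = 7 - \frac{1750}{29} = - \frac{1547}{29} \approx -53.345$)
$\frac{1}{b} = \frac{1}{- \frac{1547}{29}} = - \frac{29}{1547}$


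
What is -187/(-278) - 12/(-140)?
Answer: 7379/9730 ≈ 0.75838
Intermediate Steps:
-187/(-278) - 12/(-140) = -187*(-1/278) - 12*(-1/140) = 187/278 + 3/35 = 7379/9730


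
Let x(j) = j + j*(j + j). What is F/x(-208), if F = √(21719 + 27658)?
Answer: √49377/86320 ≈ 0.0025743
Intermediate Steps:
x(j) = j + 2*j² (x(j) = j + j*(2*j) = j + 2*j²)
F = √49377 ≈ 222.21
F/x(-208) = √49377/((-208*(1 + 2*(-208)))) = √49377/((-208*(1 - 416))) = √49377/((-208*(-415))) = √49377/86320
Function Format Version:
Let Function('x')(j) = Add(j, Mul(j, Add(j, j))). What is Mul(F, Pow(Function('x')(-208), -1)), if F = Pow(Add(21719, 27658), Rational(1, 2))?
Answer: Mul(Rational(1, 86320), Pow(49377, Rational(1, 2))) ≈ 0.0025743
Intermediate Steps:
Function('x')(j) = Add(j, Mul(2, Pow(j, 2))) (Function('x')(j) = Add(j, Mul(j, Mul(2, j))) = Add(j, Mul(2, Pow(j, 2))))
F = Pow(49377, Rational(1, 2)) ≈ 222.21
Mul(F, Pow(Function('x')(-208), -1)) = Mul(Pow(49377, Rational(1, 2)), Pow(Mul(-208, Add(1, Mul(2, -208))), -1)) = Mul(Pow(49377, Rational(1, 2)), Pow(Mul(-208, Add(1, -416)), -1)) = Mul(Pow(49377, Rational(1, 2)), Pow(Mul(-208, -415), -1)) = Mul(Pow(49377, Rational(1, 2)), Pow(86320, -1)) = Mul(Pow(49377, Rational(1, 2)), Rational(1, 86320)) = Mul(Rational(1, 86320), Pow(49377, Rational(1, 2)))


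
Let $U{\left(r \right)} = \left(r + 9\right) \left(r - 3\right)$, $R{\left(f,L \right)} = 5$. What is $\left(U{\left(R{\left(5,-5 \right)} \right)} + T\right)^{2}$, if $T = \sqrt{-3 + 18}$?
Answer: $\left(28 + \sqrt{15}\right)^{2} \approx 1015.9$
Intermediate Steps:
$U{\left(r \right)} = \left(-3 + r\right) \left(9 + r\right)$ ($U{\left(r \right)} = \left(9 + r\right) \left(-3 + r\right) = \left(-3 + r\right) \left(9 + r\right)$)
$T = \sqrt{15} \approx 3.873$
$\left(U{\left(R{\left(5,-5 \right)} \right)} + T\right)^{2} = \left(\left(-27 + 5^{2} + 6 \cdot 5\right) + \sqrt{15}\right)^{2} = \left(\left(-27 + 25 + 30\right) + \sqrt{15}\right)^{2} = \left(28 + \sqrt{15}\right)^{2}$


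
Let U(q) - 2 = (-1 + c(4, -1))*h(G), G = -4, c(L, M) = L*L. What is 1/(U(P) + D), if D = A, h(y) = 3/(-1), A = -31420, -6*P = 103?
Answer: -1/31463 ≈ -3.1783e-5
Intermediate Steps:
P = -103/6 (P = -1/6*103 = -103/6 ≈ -17.167)
c(L, M) = L**2
h(y) = -3 (h(y) = 3*(-1) = -3)
D = -31420
U(q) = -43 (U(q) = 2 + (-1 + 4**2)*(-3) = 2 + (-1 + 16)*(-3) = 2 + 15*(-3) = 2 - 45 = -43)
1/(U(P) + D) = 1/(-43 - 31420) = 1/(-31463) = -1/31463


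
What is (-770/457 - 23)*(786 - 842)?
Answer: 631736/457 ≈ 1382.4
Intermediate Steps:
(-770/457 - 23)*(786 - 842) = (-770*1/457 - 23)*(-56) = (-770/457 - 23)*(-56) = -11281/457*(-56) = 631736/457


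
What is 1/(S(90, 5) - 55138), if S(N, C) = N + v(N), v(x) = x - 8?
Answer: -1/54966 ≈ -1.8193e-5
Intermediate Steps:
v(x) = -8 + x
S(N, C) = -8 + 2*N (S(N, C) = N + (-8 + N) = -8 + 2*N)
1/(S(90, 5) - 55138) = 1/((-8 + 2*90) - 55138) = 1/((-8 + 180) - 55138) = 1/(172 - 55138) = 1/(-54966) = -1/54966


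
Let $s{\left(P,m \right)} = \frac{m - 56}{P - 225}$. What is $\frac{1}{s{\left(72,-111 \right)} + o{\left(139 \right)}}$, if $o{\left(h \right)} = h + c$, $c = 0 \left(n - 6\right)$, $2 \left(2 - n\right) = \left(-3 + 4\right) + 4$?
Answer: $\frac{153}{21434} \approx 0.0071382$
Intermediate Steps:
$n = - \frac{1}{2}$ ($n = 2 - \frac{\left(-3 + 4\right) + 4}{2} = 2 - \frac{1 + 4}{2} = 2 - \frac{5}{2} = - \frac{1}{2} \approx -0.5$)
$c = 0$ ($c = 0 \left(- \frac{1}{2} - 6\right) = 0 \left(- \frac{13}{2}\right) = 0$)
$s{\left(P,m \right)} = \frac{-56 + m}{-225 + P}$
$o{\left(h \right)} = h$ ($o{\left(h \right)} = h + 0 = h$)
$\frac{1}{s{\left(72,-111 \right)} + o{\left(139 \right)}} = \frac{1}{\frac{-56 - 111}{-225 + 72} + 139} = \frac{1}{\frac{1}{-153} \left(-167\right) + 139} = \frac{1}{\left(- \frac{1}{153}\right) \left(-167\right) + 139} = \frac{1}{\frac{167}{153} + 139} = \frac{1}{\frac{21434}{153}} = \frac{153}{21434}$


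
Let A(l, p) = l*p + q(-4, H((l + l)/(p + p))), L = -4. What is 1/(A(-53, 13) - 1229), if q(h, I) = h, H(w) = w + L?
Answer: -1/1922 ≈ -0.00052029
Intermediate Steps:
H(w) = -4 + w (H(w) = w - 4 = -4 + w)
A(l, p) = -4 + l*p (A(l, p) = l*p - 4 = -4 + l*p)
1/(A(-53, 13) - 1229) = 1/((-4 - 53*13) - 1229) = 1/((-4 - 689) - 1229) = 1/(-693 - 1229) = 1/(-1922) = -1/1922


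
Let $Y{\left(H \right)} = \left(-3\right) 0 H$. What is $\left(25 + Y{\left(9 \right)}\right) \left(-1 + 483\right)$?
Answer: $12050$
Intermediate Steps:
$Y{\left(H \right)} = 0$ ($Y{\left(H \right)} = 0 H = 0$)
$\left(25 + Y{\left(9 \right)}\right) \left(-1 + 483\right) = \left(25 + 0\right) \left(-1 + 483\right) = 25 \cdot 482 = 12050$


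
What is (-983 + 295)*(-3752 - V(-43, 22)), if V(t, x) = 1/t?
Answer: 2581360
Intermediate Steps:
(-983 + 295)*(-3752 - V(-43, 22)) = (-983 + 295)*(-3752 - 1/(-43)) = -688*(-3752 - 1*(-1/43)) = -688*(-3752 + 1/43) = -688*(-161335/43) = 2581360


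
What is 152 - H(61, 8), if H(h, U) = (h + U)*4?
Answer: -124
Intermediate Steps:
H(h, U) = 4*U + 4*h (H(h, U) = (U + h)*4 = 4*U + 4*h)
152 - H(61, 8) = 152 - (4*8 + 4*61) = 152 - (32 + 244) = 152 - 1*276 = 152 - 276 = -124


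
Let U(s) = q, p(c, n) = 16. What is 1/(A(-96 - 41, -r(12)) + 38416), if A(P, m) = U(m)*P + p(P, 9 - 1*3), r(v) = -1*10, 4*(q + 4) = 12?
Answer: 1/38569 ≈ 2.5928e-5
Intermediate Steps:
q = -1 (q = -4 + (¼)*12 = -4 + 3 = -1)
r(v) = -10
U(s) = -1
A(P, m) = 16 - P (A(P, m) = -P + 16 = 16 - P)
1/(A(-96 - 41, -r(12)) + 38416) = 1/((16 - (-96 - 41)) + 38416) = 1/((16 - 1*(-137)) + 38416) = 1/((16 + 137) + 38416) = 1/(153 + 38416) = 1/38569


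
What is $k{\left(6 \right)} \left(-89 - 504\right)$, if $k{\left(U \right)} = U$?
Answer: $-3558$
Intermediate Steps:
$k{\left(6 \right)} \left(-89 - 504\right) = 6 \left(-89 - 504\right) = 6 \left(-593\right) = -3558$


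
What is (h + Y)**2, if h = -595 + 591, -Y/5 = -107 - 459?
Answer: 7986276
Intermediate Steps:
Y = 2830 (Y = -5*(-107 - 459) = -5*(-566) = 2830)
h = -4
(h + Y)**2 = (-4 + 2830)**2 = 2826**2 = 7986276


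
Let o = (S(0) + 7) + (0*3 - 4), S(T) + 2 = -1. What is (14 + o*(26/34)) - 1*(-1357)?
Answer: 1371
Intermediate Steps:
S(T) = -3 (S(T) = -2 - 1 = -3)
o = 0 (o = (-3 + 7) + (0*3 - 4) = 4 + (0 - 4) = 4 - 4 = 0)
(14 + o*(26/34)) - 1*(-1357) = (14 + 0*(26/34)) - 1*(-1357) = (14 + 0*(26*(1/34))) + 1357 = (14 + 0*(13/17)) + 1357 = (14 + 0) + 1357 = 14 + 1357 = 1371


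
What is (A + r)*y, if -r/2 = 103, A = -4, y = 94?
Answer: -19740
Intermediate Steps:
r = -206 (r = -2*103 = -206)
(A + r)*y = (-4 - 206)*94 = -210*94 = -19740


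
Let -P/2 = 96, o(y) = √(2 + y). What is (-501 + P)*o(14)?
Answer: -2772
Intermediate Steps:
P = -192 (P = -2*96 = -192)
(-501 + P)*o(14) = (-501 - 192)*√(2 + 14) = -693*√16 = -693*4 = -2772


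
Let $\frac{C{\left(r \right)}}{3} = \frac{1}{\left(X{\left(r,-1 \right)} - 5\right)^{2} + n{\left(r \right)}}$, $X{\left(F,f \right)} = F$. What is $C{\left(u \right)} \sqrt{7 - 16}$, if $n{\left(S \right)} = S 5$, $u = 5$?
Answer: $\frac{9 i}{25} \approx 0.36 i$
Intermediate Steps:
$n{\left(S \right)} = 5 S$
$C{\left(r \right)} = \frac{3}{\left(-5 + r\right)^{2} + 5 r}$ ($C{\left(r \right)} = \frac{3}{\left(r - 5\right)^{2} + 5 r} = \frac{3}{\left(-5 + r\right)^{2} + 5 r}$)
$C{\left(u \right)} \sqrt{7 - 16} = \frac{3}{\left(-5 + 5\right)^{2} + 5 \cdot 5} \sqrt{7 - 16} = \frac{3}{0^{2} + 25} \sqrt{-9} = \frac{3}{0 + 25} \cdot 3 i = \frac{3}{25} \cdot 3 i = 3 \cdot \frac{1}{25} \cdot 3 i = \frac{3 \cdot 3 i}{25} = \frac{9 i}{25}$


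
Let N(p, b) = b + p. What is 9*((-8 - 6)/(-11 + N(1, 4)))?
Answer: 21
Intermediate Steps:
9*((-8 - 6)/(-11 + N(1, 4))) = 9*((-8 - 6)/(-11 + (4 + 1))) = 9*(-14/(-11 + 5)) = 9*(-14/(-6)) = 9*(-14*(-⅙)) = 9*(7/3) = 21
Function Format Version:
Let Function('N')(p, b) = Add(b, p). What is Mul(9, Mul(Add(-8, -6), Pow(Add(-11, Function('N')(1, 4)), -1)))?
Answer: 21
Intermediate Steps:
Mul(9, Mul(Add(-8, -6), Pow(Add(-11, Function('N')(1, 4)), -1))) = Mul(9, Mul(Add(-8, -6), Pow(Add(-11, Add(4, 1)), -1))) = Mul(9, Mul(-14, Pow(Add(-11, 5), -1))) = Mul(9, Mul(-14, Pow(-6, -1))) = Mul(9, Mul(-14, Rational(-1, 6))) = Mul(9, Rational(7, 3)) = 21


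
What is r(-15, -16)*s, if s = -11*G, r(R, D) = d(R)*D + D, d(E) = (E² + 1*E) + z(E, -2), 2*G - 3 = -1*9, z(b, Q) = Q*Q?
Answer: -113520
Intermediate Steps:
z(b, Q) = Q²
G = -3 (G = 3/2 + (-1*9)/2 = 3/2 + (½)*(-9) = 3/2 - 9/2 = -3)
d(E) = 4 + E + E² (d(E) = (E² + 1*E) + (-2)² = (E² + E) + 4 = (E + E²) + 4 = 4 + E + E²)
r(R, D) = D + D*(4 + R + R²) (r(R, D) = (4 + R + R²)*D + D = D*(4 + R + R²) + D = D + D*(4 + R + R²))
s = 33 (s = -11*(-3) = 33)
r(-15, -16)*s = -16*(5 - 15 + (-15)²)*33 = -16*(5 - 15 + 225)*33 = -16*215*33 = -3440*33 = -113520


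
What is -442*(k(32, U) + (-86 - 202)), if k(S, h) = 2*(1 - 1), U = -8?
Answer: 127296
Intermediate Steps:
k(S, h) = 0 (k(S, h) = 2*0 = 0)
-442*(k(32, U) + (-86 - 202)) = -442*(0 + (-86 - 202)) = -442*(0 - 288) = -442*(-288) = 127296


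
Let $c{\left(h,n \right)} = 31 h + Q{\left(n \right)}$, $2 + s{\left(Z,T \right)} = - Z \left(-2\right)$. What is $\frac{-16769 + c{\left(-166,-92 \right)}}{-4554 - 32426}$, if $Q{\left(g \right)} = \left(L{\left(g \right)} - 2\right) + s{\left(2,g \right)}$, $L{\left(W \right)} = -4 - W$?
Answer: $\frac{21827}{36980} \approx 0.59024$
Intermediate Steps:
$s{\left(Z,T \right)} = -2 + 2 Z$ ($s{\left(Z,T \right)} = -2 + - Z \left(-2\right) = -2 + 2 Z$)
$Q{\left(g \right)} = -4 - g$ ($Q{\left(g \right)} = \left(\left(-4 - g\right) - 2\right) + \left(-2 + 2 \cdot 2\right) = \left(-6 - g\right) + \left(-2 + 4\right) = \left(-6 - g\right) + 2 = -4 - g$)
$c{\left(h,n \right)} = -4 - n + 31 h$ ($c{\left(h,n \right)} = 31 h - \left(4 + n\right) = -4 - n + 31 h$)
$\frac{-16769 + c{\left(-166,-92 \right)}}{-4554 - 32426} = \frac{-16769 - 5058}{-4554 - 32426} = \frac{-16769 - 5058}{-36980} = \left(-16769 - 5058\right) \left(- \frac{1}{36980}\right) = \left(-21827\right) \left(- \frac{1}{36980}\right) = \frac{21827}{36980}$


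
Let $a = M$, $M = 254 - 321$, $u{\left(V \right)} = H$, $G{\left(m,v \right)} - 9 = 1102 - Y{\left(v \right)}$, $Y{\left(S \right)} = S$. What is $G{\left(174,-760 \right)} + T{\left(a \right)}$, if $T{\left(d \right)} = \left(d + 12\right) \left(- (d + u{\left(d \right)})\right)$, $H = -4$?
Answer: $-2034$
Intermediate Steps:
$G{\left(m,v \right)} = 1111 - v$ ($G{\left(m,v \right)} = 9 - \left(-1102 + v\right) = 1111 - v$)
$u{\left(V \right)} = -4$
$M = -67$ ($M = 254 - 321 = -67$)
$a = -67$
$T{\left(d \right)} = \left(4 - d\right) \left(12 + d\right)$ ($T{\left(d \right)} = \left(d + 12\right) \left(- (d - 4)\right) = \left(12 + d\right) \left(- (-4 + d)\right) = \left(12 + d\right) \left(4 - d\right) = \left(4 - d\right) \left(12 + d\right)$)
$G{\left(174,-760 \right)} + T{\left(a \right)} = \left(1111 - -760\right) - 3905 = \left(1111 + 760\right) + \left(48 - 4489 + 536\right) = 1871 + \left(48 - 4489 + 536\right) = 1871 - 3905 = -2034$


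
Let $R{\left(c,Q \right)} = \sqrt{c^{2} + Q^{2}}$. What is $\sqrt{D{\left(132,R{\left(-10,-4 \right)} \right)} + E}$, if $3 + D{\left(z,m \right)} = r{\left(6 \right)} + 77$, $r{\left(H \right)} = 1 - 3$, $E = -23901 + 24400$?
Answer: $\sqrt{571} \approx 23.896$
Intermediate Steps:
$E = 499$
$r{\left(H \right)} = -2$
$R{\left(c,Q \right)} = \sqrt{Q^{2} + c^{2}}$
$D{\left(z,m \right)} = 72$ ($D{\left(z,m \right)} = -3 + \left(-2 + 77\right) = -3 + 75 = 72$)
$\sqrt{D{\left(132,R{\left(-10,-4 \right)} \right)} + E} = \sqrt{72 + 499} = \sqrt{571}$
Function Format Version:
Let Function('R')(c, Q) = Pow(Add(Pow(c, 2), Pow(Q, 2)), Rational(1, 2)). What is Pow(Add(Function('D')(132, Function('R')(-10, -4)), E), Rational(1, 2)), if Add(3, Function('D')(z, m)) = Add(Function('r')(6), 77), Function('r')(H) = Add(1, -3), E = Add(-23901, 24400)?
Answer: Pow(571, Rational(1, 2)) ≈ 23.896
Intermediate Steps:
E = 499
Function('r')(H) = -2
Function('R')(c, Q) = Pow(Add(Pow(Q, 2), Pow(c, 2)), Rational(1, 2))
Function('D')(z, m) = 72 (Function('D')(z, m) = Add(-3, Add(-2, 77)) = Add(-3, 75) = 72)
Pow(Add(Function('D')(132, Function('R')(-10, -4)), E), Rational(1, 2)) = Pow(Add(72, 499), Rational(1, 2)) = Pow(571, Rational(1, 2))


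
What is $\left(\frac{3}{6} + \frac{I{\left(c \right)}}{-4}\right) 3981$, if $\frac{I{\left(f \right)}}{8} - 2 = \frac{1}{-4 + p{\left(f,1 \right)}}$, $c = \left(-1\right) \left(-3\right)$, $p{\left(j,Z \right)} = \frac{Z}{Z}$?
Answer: $- \frac{22559}{2} \approx -11280.0$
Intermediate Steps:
$p{\left(j,Z \right)} = 1$
$c = 3$
$I{\left(f \right)} = \frac{40}{3}$ ($I{\left(f \right)} = 16 + \frac{8}{-4 + 1} = 16 + \frac{8}{-3} = 16 + 8 \left(- \frac{1}{3}\right) = 16 - \frac{8}{3} = \frac{40}{3}$)
$\left(\frac{3}{6} + \frac{I{\left(c \right)}}{-4}\right) 3981 = \left(\frac{3}{6} + \frac{40}{3 \left(-4\right)}\right) 3981 = \left(3 \cdot \frac{1}{6} + \frac{40}{3} \left(- \frac{1}{4}\right)\right) 3981 = \left(\frac{1}{2} - \frac{10}{3}\right) 3981 = \left(- \frac{17}{6}\right) 3981 = - \frac{22559}{2}$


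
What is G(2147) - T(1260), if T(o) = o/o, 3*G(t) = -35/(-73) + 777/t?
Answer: -338327/470193 ≈ -0.71955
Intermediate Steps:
G(t) = 35/219 + 259/t (G(t) = (-35/(-73) + 777/t)/3 = (-35*(-1/73) + 777/t)/3 = (35/73 + 777/t)/3 = 35/219 + 259/t)
T(o) = 1
G(2147) - T(1260) = (35/219 + 259/2147) - 1*1 = (35/219 + 259*(1/2147)) - 1 = (35/219 + 259/2147) - 1 = 131866/470193 - 1 = -338327/470193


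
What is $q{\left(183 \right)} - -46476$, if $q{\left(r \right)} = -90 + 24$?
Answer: $46410$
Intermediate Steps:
$q{\left(r \right)} = -66$
$q{\left(183 \right)} - -46476 = -66 - -46476 = -66 + 46476 = 46410$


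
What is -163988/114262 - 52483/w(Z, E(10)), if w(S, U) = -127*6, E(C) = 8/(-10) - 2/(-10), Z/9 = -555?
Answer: 2935926845/43533822 ≈ 67.440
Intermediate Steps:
Z = -4995 (Z = 9*(-555) = -4995)
E(C) = -3/5 (E(C) = 8*(-1/10) - 2*(-1/10) = -4/5 + 1/5 = -3/5)
w(S, U) = -762
-163988/114262 - 52483/w(Z, E(10)) = -163988/114262 - 52483/(-762) = -163988*1/114262 - 52483*(-1/762) = -81994/57131 + 52483/762 = 2935926845/43533822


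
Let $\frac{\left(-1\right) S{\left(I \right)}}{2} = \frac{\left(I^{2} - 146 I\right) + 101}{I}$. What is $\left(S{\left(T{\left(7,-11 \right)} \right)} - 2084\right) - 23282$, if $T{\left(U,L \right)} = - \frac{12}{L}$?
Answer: $- \frac{1667249}{66} \approx -25261.0$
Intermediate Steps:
$S{\left(I \right)} = - \frac{2 \left(101 + I^{2} - 146 I\right)}{I}$ ($S{\left(I \right)} = - 2 \frac{\left(I^{2} - 146 I\right) + 101}{I} = - 2 \frac{101 + I^{2} - 146 I}{I} = - \frac{2 \left(101 + I^{2} - 146 I\right)}{I}$)
$\left(S{\left(T{\left(7,-11 \right)} \right)} - 2084\right) - 23282 = \left(\left(292 - \frac{202}{\left(-12\right) \frac{1}{-11}} - 2 \left(- \frac{12}{-11}\right)\right) - 2084\right) - 23282 = \left(\left(292 - \frac{202}{\left(-12\right) \left(- \frac{1}{11}\right)} - 2 \left(\left(-12\right) \left(- \frac{1}{11}\right)\right)\right) - 2084\right) - 23282 = \left(\left(292 - \frac{202}{\frac{12}{11}} - \frac{24}{11}\right) - 2084\right) - 23282 = \left(\left(292 - \frac{1111}{6} - \frac{24}{11}\right) - 2084\right) - 23282 = \left(\frac{6907}{66} - 2084\right) - 23282 = - \frac{130637}{66} - 23282 = - \frac{1667249}{66}$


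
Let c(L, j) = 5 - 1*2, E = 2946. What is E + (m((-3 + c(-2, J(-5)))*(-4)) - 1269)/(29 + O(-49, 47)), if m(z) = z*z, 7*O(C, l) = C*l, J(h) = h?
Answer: 295023/100 ≈ 2950.2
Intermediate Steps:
O(C, l) = C*l/7 (O(C, l) = (C*l)/7 = C*l/7)
c(L, j) = 3 (c(L, j) = 5 - 2 = 3)
m(z) = z²
E + (m((-3 + c(-2, J(-5)))*(-4)) - 1269)/(29 + O(-49, 47)) = 2946 + (((-3 + 3)*(-4))² - 1269)/(29 + (⅐)*(-49)*47) = 2946 + ((0*(-4))² - 1269)/(29 - 329) = 2946 + (0² - 1269)/(-300) = 2946 + (0 - 1269)*(-1/300) = 2946 - 1269*(-1/300) = 2946 + 423/100 = 295023/100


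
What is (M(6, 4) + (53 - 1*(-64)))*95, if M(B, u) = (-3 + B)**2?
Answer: 11970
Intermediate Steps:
(M(6, 4) + (53 - 1*(-64)))*95 = ((-3 + 6)**2 + (53 - 1*(-64)))*95 = (3**2 + (53 + 64))*95 = (9 + 117)*95 = 126*95 = 11970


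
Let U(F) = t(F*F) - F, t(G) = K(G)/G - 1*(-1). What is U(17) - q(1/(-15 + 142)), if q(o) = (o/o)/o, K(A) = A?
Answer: -142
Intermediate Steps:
q(o) = 1/o
t(G) = 2 (t(G) = G/G - 1*(-1) = 1 + 1 = 2)
U(F) = 2 - F
U(17) - q(1/(-15 + 142)) = (2 - 1*17) - 1/(1/(-15 + 142)) = (2 - 17) - 1/(1/127) = -15 - 1/1/127 = -15 - 1*127 = -15 - 127 = -142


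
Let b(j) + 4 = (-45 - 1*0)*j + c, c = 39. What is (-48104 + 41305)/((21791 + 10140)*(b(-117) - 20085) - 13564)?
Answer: 6799/472113399 ≈ 1.4401e-5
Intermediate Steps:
b(j) = 35 - 45*j (b(j) = -4 + ((-45 - 1*0)*j + 39) = -4 + ((-45 + 0)*j + 39) = -4 + (-45*j + 39) = -4 + (39 - 45*j) = 35 - 45*j)
(-48104 + 41305)/((21791 + 10140)*(b(-117) - 20085) - 13564) = (-48104 + 41305)/((21791 + 10140)*((35 - 45*(-117)) - 20085) - 13564) = -6799/(31931*((35 + 5265) - 20085) - 13564) = -6799/(31931*(5300 - 20085) - 13564) = -6799/(31931*(-14785) - 13564) = -6799/(-472099835 - 13564) = -6799/(-472113399) = -6799*(-1/472113399) = 6799/472113399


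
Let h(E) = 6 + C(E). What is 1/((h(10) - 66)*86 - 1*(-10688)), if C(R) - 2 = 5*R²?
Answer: 1/48700 ≈ 2.0534e-5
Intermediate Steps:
C(R) = 2 + 5*R²
h(E) = 8 + 5*E² (h(E) = 6 + (2 + 5*E²) = 8 + 5*E²)
1/((h(10) - 66)*86 - 1*(-10688)) = 1/(((8 + 5*10²) - 66)*86 - 1*(-10688)) = 1/(((8 + 5*100) - 66)*86 + 10688) = 1/(((8 + 500) - 66)*86 + 10688) = 1/((508 - 66)*86 + 10688) = 1/(442*86 + 10688) = 1/(38012 + 10688) = 1/48700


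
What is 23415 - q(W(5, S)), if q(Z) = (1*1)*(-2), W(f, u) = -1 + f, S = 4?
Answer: 23417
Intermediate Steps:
q(Z) = -2 (q(Z) = 1*(-2) = -2)
23415 - q(W(5, S)) = 23415 - 1*(-2) = 23415 + 2 = 23417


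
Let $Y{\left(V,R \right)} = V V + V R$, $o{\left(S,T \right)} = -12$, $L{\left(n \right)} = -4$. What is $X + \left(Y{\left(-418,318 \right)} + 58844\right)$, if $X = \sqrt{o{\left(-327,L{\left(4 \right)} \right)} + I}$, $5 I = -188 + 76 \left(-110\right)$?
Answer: $100644 + \frac{4 i \sqrt{2690}}{5} \approx 1.0064 \cdot 10^{5} + 41.492 i$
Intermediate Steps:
$I = - \frac{8548}{5}$ ($I = \frac{-188 + 76 \left(-110\right)}{5} = \frac{-188 - 8360}{5} = \frac{1}{5} \left(-8548\right) = - \frac{8548}{5} \approx -1709.6$)
$Y{\left(V,R \right)} = V^{2} + R V$
$X = \frac{4 i \sqrt{2690}}{5}$ ($X = \sqrt{-12 - \frac{8548}{5}} = \sqrt{- \frac{8608}{5}} = \frac{4 i \sqrt{2690}}{5} \approx 41.492 i$)
$X + \left(Y{\left(-418,318 \right)} + 58844\right) = \frac{4 i \sqrt{2690}}{5} + \left(- 418 \left(318 - 418\right) + 58844\right) = \frac{4 i \sqrt{2690}}{5} + \left(\left(-418\right) \left(-100\right) + 58844\right) = \frac{4 i \sqrt{2690}}{5} + \left(41800 + 58844\right) = \frac{4 i \sqrt{2690}}{5} + 100644 = 100644 + \frac{4 i \sqrt{2690}}{5}$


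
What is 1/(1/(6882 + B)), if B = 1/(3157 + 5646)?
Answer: 60582247/8803 ≈ 6882.0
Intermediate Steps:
B = 1/8803 ≈ 0.00011360
1/(1/(6882 + B)) = 1/(1/(6882 + 1/8803)) = 1/(1/(60582247/8803)) = 1/(8803/60582247) = 60582247/8803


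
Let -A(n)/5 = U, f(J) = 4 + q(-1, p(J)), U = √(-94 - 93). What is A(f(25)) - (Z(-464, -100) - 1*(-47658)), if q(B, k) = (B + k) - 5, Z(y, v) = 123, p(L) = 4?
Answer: -47781 - 5*I*√187 ≈ -47781.0 - 68.374*I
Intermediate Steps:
U = I*√187 (U = √(-187) = I*√187 ≈ 13.675*I)
q(B, k) = -5 + B + k
f(J) = 2 (f(J) = 4 + (-5 - 1 + 4) = 4 - 2 = 2)
A(n) = -5*I*√187
A(f(25)) - (Z(-464, -100) - 1*(-47658)) = -5*I*√187 - (123 - 1*(-47658)) = -5*I*√187 - (123 + 47658) = -5*I*√187 - 1*47781 = -5*I*√187 - 47781 = -47781 - 5*I*√187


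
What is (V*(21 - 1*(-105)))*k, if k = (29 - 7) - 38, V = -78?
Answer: 157248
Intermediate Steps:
k = -16 (k = 22 - 38 = -16)
(V*(21 - 1*(-105)))*k = -78*(21 - 1*(-105))*(-16) = -78*(21 + 105)*(-16) = -78*126*(-16) = -9828*(-16) = 157248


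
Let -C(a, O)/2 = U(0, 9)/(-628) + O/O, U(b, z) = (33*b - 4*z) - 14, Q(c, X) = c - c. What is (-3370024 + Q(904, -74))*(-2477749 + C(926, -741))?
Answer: 1310962697006368/157 ≈ 8.3501e+12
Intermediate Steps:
Q(c, X) = 0
U(b, z) = -14 - 4*z + 33*b (U(b, z) = (-4*z + 33*b) - 14 = -14 - 4*z + 33*b)
C(a, O) = -339/157 (C(a, O) = -2*((-14 - 4*9 + 33*0)/(-628) + O/O) = -2*((-14 - 36 + 0)*(-1/628) + 1) = -2*(-50*(-1/628) + 1) = -2*(25/314 + 1) = -2*339/314 = -339/157)
(-3370024 + Q(904, -74))*(-2477749 + C(926, -741)) = (-3370024 + 0)*(-2477749 - 339/157) = -3370024*(-389006932/157) = 1310962697006368/157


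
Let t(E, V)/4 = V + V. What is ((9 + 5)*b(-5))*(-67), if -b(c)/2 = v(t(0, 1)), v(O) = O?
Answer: 15008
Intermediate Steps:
t(E, V) = 8*V (t(E, V) = 4*(V + V) = 4*(2*V) = 8*V)
b(c) = -16
((9 + 5)*b(-5))*(-67) = ((9 + 5)*(-16))*(-67) = (14*(-16))*(-67) = -224*(-67) = 15008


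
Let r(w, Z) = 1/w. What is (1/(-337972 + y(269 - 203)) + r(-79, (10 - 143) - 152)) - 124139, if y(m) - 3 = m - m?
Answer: -3314455899637/26699551 ≈ -1.2414e+5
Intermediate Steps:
y(m) = 3 (y(m) = 3 + (m - m) = 3 + 0 = 3)
(1/(-337972 + y(269 - 203)) + r(-79, (10 - 143) - 152)) - 124139 = (1/(-337972 + 3) + 1/(-79)) - 124139 = (1/(-337969) - 1/79) - 124139 = (-1/337969 - 1/79) - 124139 = -338048/26699551 - 124139 = -3314455899637/26699551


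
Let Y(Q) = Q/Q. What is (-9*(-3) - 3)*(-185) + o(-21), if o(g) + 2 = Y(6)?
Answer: -4441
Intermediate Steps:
Y(Q) = 1
o(g) = -1 (o(g) = -2 + 1 = -1)
(-9*(-3) - 3)*(-185) + o(-21) = (-9*(-3) - 3)*(-185) - 1 = (27 - 3)*(-185) - 1 = 24*(-185) - 1 = -4440 - 1 = -4441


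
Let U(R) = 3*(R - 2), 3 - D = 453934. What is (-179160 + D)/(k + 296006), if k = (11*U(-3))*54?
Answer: -633091/287096 ≈ -2.2052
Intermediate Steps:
D = -453931 (D = 3 - 1*453934 = 3 - 453934 = -453931)
U(R) = -6 + 3*R (U(R) = 3*(-2 + R) = -6 + 3*R)
k = -8910 (k = (11*(-6 + 3*(-3)))*54 = (11*(-6 - 9))*54 = (11*(-15))*54 = -165*54 = -8910)
(-179160 + D)/(k + 296006) = (-179160 - 453931)/(-8910 + 296006) = -633091/287096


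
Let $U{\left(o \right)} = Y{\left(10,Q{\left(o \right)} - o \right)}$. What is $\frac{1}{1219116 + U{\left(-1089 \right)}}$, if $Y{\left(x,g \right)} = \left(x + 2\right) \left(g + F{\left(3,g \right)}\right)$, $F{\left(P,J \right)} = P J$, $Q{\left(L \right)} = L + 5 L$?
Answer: $\frac{1}{957756} \approx 1.0441 \cdot 10^{-6}$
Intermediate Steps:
$Q{\left(L \right)} = 6 L$
$F{\left(P,J \right)} = J P$
$Y{\left(x,g \right)} = 4 g \left(2 + x\right)$ ($Y{\left(x,g \right)} = \left(x + 2\right) \left(g + g 3\right) = \left(2 + x\right) \left(g + 3 g\right) = \left(2 + x\right) 4 g = 4 g \left(2 + x\right)$)
$U{\left(o \right)} = 240 o$ ($U{\left(o \right)} = 4 \left(6 o - o\right) \left(2 + 10\right) = 4 \cdot 5 o 12 = 240 o$)
$\frac{1}{1219116 + U{\left(-1089 \right)}} = \frac{1}{1219116 + 240 \left(-1089\right)} = \frac{1}{1219116 - 261360} = \frac{1}{957756}$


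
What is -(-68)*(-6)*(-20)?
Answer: 8160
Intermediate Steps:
-(-68)*(-6)*(-20) = -34*12*(-20) = -408*(-20) = 8160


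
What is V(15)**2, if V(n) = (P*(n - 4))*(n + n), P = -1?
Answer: 108900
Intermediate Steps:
V(n) = 2*n*(4 - n) (V(n) = (-(n - 4))*(n + n) = (-(-4 + n))*(2*n) = (4 - n)*(2*n) = 2*n*(4 - n))
V(15)**2 = (2*15*(4 - 1*15))**2 = (2*15*(4 - 15))**2 = (2*15*(-11))**2 = (-330)**2 = 108900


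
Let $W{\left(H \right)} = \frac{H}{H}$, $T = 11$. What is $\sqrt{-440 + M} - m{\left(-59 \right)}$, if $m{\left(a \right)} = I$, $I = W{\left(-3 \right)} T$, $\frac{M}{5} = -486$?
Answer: $-11 + i \sqrt{2870} \approx -11.0 + 53.572 i$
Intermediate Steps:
$M = -2430$ ($M = 5 \left(-486\right) = -2430$)
$W{\left(H \right)} = 1$
$I = 11$ ($I = 1 \cdot 11 = 11$)
$m{\left(a \right)} = 11$
$\sqrt{-440 + M} - m{\left(-59 \right)} = \sqrt{-440 - 2430} - 11 = \sqrt{-2870} - 11 = i \sqrt{2870} - 11 = -11 + i \sqrt{2870}$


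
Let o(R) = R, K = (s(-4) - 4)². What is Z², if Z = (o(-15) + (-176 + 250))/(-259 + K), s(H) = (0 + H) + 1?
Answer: 3481/44100 ≈ 0.078934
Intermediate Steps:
s(H) = 1 + H (s(H) = H + 1 = 1 + H)
K = 49 (K = ((1 - 4) - 4)² = (-3 - 4)² = (-7)² = 49)
Z = -59/210 (Z = (-15 + (-176 + 250))/(-259 + 49) = (-15 + 74)/(-210) = 59*(-1/210) = -59/210 ≈ -0.28095)
Z² = (-59/210)² = 3481/44100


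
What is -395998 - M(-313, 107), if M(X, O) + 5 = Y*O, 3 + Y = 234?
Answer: -420710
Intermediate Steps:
Y = 231 (Y = -3 + 234 = 231)
M(X, O) = -5 + 231*O
-395998 - M(-313, 107) = -395998 - (-5 + 231*107) = -395998 - (-5 + 24717) = -395998 - 1*24712 = -395998 - 24712 = -420710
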